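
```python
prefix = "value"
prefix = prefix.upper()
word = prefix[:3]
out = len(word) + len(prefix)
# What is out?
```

Trace (tracking out):
prefix = 'value'  # -> prefix = 'value'
prefix = prefix.upper()  # -> prefix = 'VALUE'
word = prefix[:3]  # -> word = 'VAL'
out = len(word) + len(prefix)  # -> out = 8

Answer: 8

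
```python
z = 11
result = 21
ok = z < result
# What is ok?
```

Trace (tracking ok):
z = 11  # -> z = 11
result = 21  # -> result = 21
ok = z < result  # -> ok = True

Answer: True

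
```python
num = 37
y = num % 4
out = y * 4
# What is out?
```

Trace (tracking out):
num = 37  # -> num = 37
y = num % 4  # -> y = 1
out = y * 4  # -> out = 4

Answer: 4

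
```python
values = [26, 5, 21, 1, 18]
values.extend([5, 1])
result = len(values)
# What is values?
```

Trace (tracking values):
values = [26, 5, 21, 1, 18]  # -> values = [26, 5, 21, 1, 18]
values.extend([5, 1])  # -> values = [26, 5, 21, 1, 18, 5, 1]
result = len(values)  # -> result = 7

Answer: [26, 5, 21, 1, 18, 5, 1]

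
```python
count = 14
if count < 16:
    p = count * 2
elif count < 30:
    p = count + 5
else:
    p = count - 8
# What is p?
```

Trace (tracking p):
count = 14  # -> count = 14
if count < 16:  # condition is True
    p = count * 2  # -> p = 28

Answer: 28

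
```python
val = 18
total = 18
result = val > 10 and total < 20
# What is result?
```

Trace (tracking result):
val = 18  # -> val = 18
total = 18  # -> total = 18
result = val > 10 and total < 20  # -> result = True

Answer: True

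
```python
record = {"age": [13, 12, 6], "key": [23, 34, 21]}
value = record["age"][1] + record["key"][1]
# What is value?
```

Trace (tracking value):
record = {'age': [13, 12, 6], 'key': [23, 34, 21]}  # -> record = {'age': [13, 12, 6], 'key': [23, 34, 21]}
value = record['age'][1] + record['key'][1]  # -> value = 46

Answer: 46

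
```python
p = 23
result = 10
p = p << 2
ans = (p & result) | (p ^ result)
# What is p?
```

Trace (tracking p):
p = 23  # -> p = 23
result = 10  # -> result = 10
p = p << 2  # -> p = 92
ans = p & result | p ^ result  # -> ans = 94

Answer: 92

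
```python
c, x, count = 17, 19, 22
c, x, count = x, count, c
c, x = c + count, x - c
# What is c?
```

Answer: 36

Derivation:
Trace (tracking c):
c, x, count = (17, 19, 22)  # -> c = 17, x = 19, count = 22
c, x, count = (x, count, c)  # -> c = 19, x = 22, count = 17
c, x = (c + count, x - c)  # -> c = 36, x = 3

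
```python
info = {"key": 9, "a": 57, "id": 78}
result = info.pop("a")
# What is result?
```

Answer: 57

Derivation:
Trace (tracking result):
info = {'key': 9, 'a': 57, 'id': 78}  # -> info = {'key': 9, 'a': 57, 'id': 78}
result = info.pop('a')  # -> result = 57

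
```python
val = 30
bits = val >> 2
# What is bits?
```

Answer: 7

Derivation:
Trace (tracking bits):
val = 30  # -> val = 30
bits = val >> 2  # -> bits = 7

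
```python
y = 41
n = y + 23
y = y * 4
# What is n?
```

Answer: 64

Derivation:
Trace (tracking n):
y = 41  # -> y = 41
n = y + 23  # -> n = 64
y = y * 4  # -> y = 164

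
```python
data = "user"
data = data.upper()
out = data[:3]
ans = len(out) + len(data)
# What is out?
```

Answer: 'USE'

Derivation:
Trace (tracking out):
data = 'user'  # -> data = 'user'
data = data.upper()  # -> data = 'USER'
out = data[:3]  # -> out = 'USE'
ans = len(out) + len(data)  # -> ans = 7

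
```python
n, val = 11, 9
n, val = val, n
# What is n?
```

Answer: 9

Derivation:
Trace (tracking n):
n, val = (11, 9)  # -> n = 11, val = 9
n, val = (val, n)  # -> n = 9, val = 11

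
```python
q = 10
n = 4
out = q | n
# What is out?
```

Trace (tracking out):
q = 10  # -> q = 10
n = 4  # -> n = 4
out = q | n  # -> out = 14

Answer: 14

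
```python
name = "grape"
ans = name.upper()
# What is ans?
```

Answer: 'GRAPE'

Derivation:
Trace (tracking ans):
name = 'grape'  # -> name = 'grape'
ans = name.upper()  # -> ans = 'GRAPE'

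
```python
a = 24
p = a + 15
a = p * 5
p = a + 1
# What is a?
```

Trace (tracking a):
a = 24  # -> a = 24
p = a + 15  # -> p = 39
a = p * 5  # -> a = 195
p = a + 1  # -> p = 196

Answer: 195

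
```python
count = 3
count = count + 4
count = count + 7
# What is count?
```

Answer: 14

Derivation:
Trace (tracking count):
count = 3  # -> count = 3
count = count + 4  # -> count = 7
count = count + 7  # -> count = 14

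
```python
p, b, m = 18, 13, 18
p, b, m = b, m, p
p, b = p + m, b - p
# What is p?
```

Trace (tracking p):
p, b, m = (18, 13, 18)  # -> p = 18, b = 13, m = 18
p, b, m = (b, m, p)  # -> p = 13, b = 18, m = 18
p, b = (p + m, b - p)  # -> p = 31, b = 5

Answer: 31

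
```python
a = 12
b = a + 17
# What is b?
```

Answer: 29

Derivation:
Trace (tracking b):
a = 12  # -> a = 12
b = a + 17  # -> b = 29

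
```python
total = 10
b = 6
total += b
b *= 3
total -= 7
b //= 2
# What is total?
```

Answer: 9

Derivation:
Trace (tracking total):
total = 10  # -> total = 10
b = 6  # -> b = 6
total += b  # -> total = 16
b *= 3  # -> b = 18
total -= 7  # -> total = 9
b //= 2  # -> b = 9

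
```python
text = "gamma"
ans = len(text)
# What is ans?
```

Trace (tracking ans):
text = 'gamma'  # -> text = 'gamma'
ans = len(text)  # -> ans = 5

Answer: 5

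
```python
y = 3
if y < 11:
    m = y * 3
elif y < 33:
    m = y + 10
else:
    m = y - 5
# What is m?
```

Trace (tracking m):
y = 3  # -> y = 3
if y < 11:  # condition is True
    m = y * 3  # -> m = 9

Answer: 9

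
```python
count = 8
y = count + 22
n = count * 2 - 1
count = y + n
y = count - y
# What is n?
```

Answer: 15

Derivation:
Trace (tracking n):
count = 8  # -> count = 8
y = count + 22  # -> y = 30
n = count * 2 - 1  # -> n = 15
count = y + n  # -> count = 45
y = count - y  # -> y = 15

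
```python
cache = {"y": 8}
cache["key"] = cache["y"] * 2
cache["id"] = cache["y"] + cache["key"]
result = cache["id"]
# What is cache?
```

Answer: {'y': 8, 'key': 16, 'id': 24}

Derivation:
Trace (tracking cache):
cache = {'y': 8}  # -> cache = {'y': 8}
cache['key'] = cache['y'] * 2  # -> cache = {'y': 8, 'key': 16}
cache['id'] = cache['y'] + cache['key']  # -> cache = {'y': 8, 'key': 16, 'id': 24}
result = cache['id']  # -> result = 24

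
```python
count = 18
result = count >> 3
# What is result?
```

Trace (tracking result):
count = 18  # -> count = 18
result = count >> 3  # -> result = 2

Answer: 2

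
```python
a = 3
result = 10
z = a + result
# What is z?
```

Answer: 13

Derivation:
Trace (tracking z):
a = 3  # -> a = 3
result = 10  # -> result = 10
z = a + result  # -> z = 13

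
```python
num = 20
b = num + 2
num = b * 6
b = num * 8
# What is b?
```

Answer: 1056

Derivation:
Trace (tracking b):
num = 20  # -> num = 20
b = num + 2  # -> b = 22
num = b * 6  # -> num = 132
b = num * 8  # -> b = 1056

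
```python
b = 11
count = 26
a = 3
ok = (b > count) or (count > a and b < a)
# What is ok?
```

Trace (tracking ok):
b = 11  # -> b = 11
count = 26  # -> count = 26
a = 3  # -> a = 3
ok = b > count or (count > a and b < a)  # -> ok = False

Answer: False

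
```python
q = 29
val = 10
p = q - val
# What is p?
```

Trace (tracking p):
q = 29  # -> q = 29
val = 10  # -> val = 10
p = q - val  # -> p = 19

Answer: 19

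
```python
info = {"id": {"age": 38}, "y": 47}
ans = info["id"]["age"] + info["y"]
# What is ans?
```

Answer: 85

Derivation:
Trace (tracking ans):
info = {'id': {'age': 38}, 'y': 47}  # -> info = {'id': {'age': 38}, 'y': 47}
ans = info['id']['age'] + info['y']  # -> ans = 85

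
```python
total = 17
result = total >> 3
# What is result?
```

Trace (tracking result):
total = 17  # -> total = 17
result = total >> 3  # -> result = 2

Answer: 2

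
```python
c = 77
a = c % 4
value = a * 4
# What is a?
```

Answer: 1

Derivation:
Trace (tracking a):
c = 77  # -> c = 77
a = c % 4  # -> a = 1
value = a * 4  # -> value = 4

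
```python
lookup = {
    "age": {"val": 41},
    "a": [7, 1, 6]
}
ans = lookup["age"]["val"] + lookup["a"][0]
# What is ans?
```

Answer: 48

Derivation:
Trace (tracking ans):
lookup = {'age': {'val': 41}, 'a': [7, 1, 6]}  # -> lookup = {'age': {'val': 41}, 'a': [7, 1, 6]}
ans = lookup['age']['val'] + lookup['a'][0]  # -> ans = 48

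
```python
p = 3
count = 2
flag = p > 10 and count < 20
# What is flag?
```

Trace (tracking flag):
p = 3  # -> p = 3
count = 2  # -> count = 2
flag = p > 10 and count < 20  # -> flag = False

Answer: False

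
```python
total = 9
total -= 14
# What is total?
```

Trace (tracking total):
total = 9  # -> total = 9
total -= 14  # -> total = -5

Answer: -5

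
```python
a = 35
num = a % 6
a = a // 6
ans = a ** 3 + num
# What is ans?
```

Trace (tracking ans):
a = 35  # -> a = 35
num = a % 6  # -> num = 5
a = a // 6  # -> a = 5
ans = a ** 3 + num  # -> ans = 130

Answer: 130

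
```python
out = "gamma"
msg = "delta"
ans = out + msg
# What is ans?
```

Trace (tracking ans):
out = 'gamma'  # -> out = 'gamma'
msg = 'delta'  # -> msg = 'delta'
ans = out + msg  # -> ans = 'gammadelta'

Answer: 'gammadelta'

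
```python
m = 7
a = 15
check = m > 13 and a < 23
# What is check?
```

Answer: False

Derivation:
Trace (tracking check):
m = 7  # -> m = 7
a = 15  # -> a = 15
check = m > 13 and a < 23  # -> check = False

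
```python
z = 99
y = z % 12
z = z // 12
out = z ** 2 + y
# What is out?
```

Answer: 67

Derivation:
Trace (tracking out):
z = 99  # -> z = 99
y = z % 12  # -> y = 3
z = z // 12  # -> z = 8
out = z ** 2 + y  # -> out = 67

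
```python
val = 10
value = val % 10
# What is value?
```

Answer: 0

Derivation:
Trace (tracking value):
val = 10  # -> val = 10
value = val % 10  # -> value = 0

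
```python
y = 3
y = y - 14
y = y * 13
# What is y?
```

Trace (tracking y):
y = 3  # -> y = 3
y = y - 14  # -> y = -11
y = y * 13  # -> y = -143

Answer: -143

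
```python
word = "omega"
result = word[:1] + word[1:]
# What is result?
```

Trace (tracking result):
word = 'omega'  # -> word = 'omega'
result = word[:1] + word[1:]  # -> result = 'omega'

Answer: 'omega'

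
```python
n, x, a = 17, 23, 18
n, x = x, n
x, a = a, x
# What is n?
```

Answer: 23

Derivation:
Trace (tracking n):
n, x, a = (17, 23, 18)  # -> n = 17, x = 23, a = 18
n, x = (x, n)  # -> n = 23, x = 17
x, a = (a, x)  # -> x = 18, a = 17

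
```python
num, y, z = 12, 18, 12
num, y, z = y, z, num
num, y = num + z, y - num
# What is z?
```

Answer: 12

Derivation:
Trace (tracking z):
num, y, z = (12, 18, 12)  # -> num = 12, y = 18, z = 12
num, y, z = (y, z, num)  # -> num = 18, y = 12, z = 12
num, y = (num + z, y - num)  # -> num = 30, y = -6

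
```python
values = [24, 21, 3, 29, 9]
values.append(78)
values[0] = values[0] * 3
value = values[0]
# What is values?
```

Trace (tracking values):
values = [24, 21, 3, 29, 9]  # -> values = [24, 21, 3, 29, 9]
values.append(78)  # -> values = [24, 21, 3, 29, 9, 78]
values[0] = values[0] * 3  # -> values = [72, 21, 3, 29, 9, 78]
value = values[0]  # -> value = 72

Answer: [72, 21, 3, 29, 9, 78]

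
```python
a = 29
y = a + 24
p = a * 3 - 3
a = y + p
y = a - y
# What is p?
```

Answer: 84

Derivation:
Trace (tracking p):
a = 29  # -> a = 29
y = a + 24  # -> y = 53
p = a * 3 - 3  # -> p = 84
a = y + p  # -> a = 137
y = a - y  # -> y = 84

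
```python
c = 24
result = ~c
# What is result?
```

Answer: -25

Derivation:
Trace (tracking result):
c = 24  # -> c = 24
result = ~c  # -> result = -25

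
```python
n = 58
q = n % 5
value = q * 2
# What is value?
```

Trace (tracking value):
n = 58  # -> n = 58
q = n % 5  # -> q = 3
value = q * 2  # -> value = 6

Answer: 6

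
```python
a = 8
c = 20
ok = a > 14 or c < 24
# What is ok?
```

Answer: True

Derivation:
Trace (tracking ok):
a = 8  # -> a = 8
c = 20  # -> c = 20
ok = a > 14 or c < 24  # -> ok = True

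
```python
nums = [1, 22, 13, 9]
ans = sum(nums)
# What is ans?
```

Trace (tracking ans):
nums = [1, 22, 13, 9]  # -> nums = [1, 22, 13, 9]
ans = sum(nums)  # -> ans = 45

Answer: 45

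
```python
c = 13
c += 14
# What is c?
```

Trace (tracking c):
c = 13  # -> c = 13
c += 14  # -> c = 27

Answer: 27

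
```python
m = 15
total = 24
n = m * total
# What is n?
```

Answer: 360

Derivation:
Trace (tracking n):
m = 15  # -> m = 15
total = 24  # -> total = 24
n = m * total  # -> n = 360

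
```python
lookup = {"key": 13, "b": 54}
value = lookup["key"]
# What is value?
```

Trace (tracking value):
lookup = {'key': 13, 'b': 54}  # -> lookup = {'key': 13, 'b': 54}
value = lookup['key']  # -> value = 13

Answer: 13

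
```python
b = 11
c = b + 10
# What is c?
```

Answer: 21

Derivation:
Trace (tracking c):
b = 11  # -> b = 11
c = b + 10  # -> c = 21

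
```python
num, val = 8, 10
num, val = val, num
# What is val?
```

Answer: 8

Derivation:
Trace (tracking val):
num, val = (8, 10)  # -> num = 8, val = 10
num, val = (val, num)  # -> num = 10, val = 8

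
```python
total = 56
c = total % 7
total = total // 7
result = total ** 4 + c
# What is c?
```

Answer: 0

Derivation:
Trace (tracking c):
total = 56  # -> total = 56
c = total % 7  # -> c = 0
total = total // 7  # -> total = 8
result = total ** 4 + c  # -> result = 4096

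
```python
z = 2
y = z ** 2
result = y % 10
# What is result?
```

Answer: 4

Derivation:
Trace (tracking result):
z = 2  # -> z = 2
y = z ** 2  # -> y = 4
result = y % 10  # -> result = 4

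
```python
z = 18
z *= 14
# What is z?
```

Answer: 252

Derivation:
Trace (tracking z):
z = 18  # -> z = 18
z *= 14  # -> z = 252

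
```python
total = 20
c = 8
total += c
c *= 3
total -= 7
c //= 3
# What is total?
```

Answer: 21

Derivation:
Trace (tracking total):
total = 20  # -> total = 20
c = 8  # -> c = 8
total += c  # -> total = 28
c *= 3  # -> c = 24
total -= 7  # -> total = 21
c //= 3  # -> c = 8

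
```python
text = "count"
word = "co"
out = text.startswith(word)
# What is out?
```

Trace (tracking out):
text = 'count'  # -> text = 'count'
word = 'co'  # -> word = 'co'
out = text.startswith(word)  # -> out = True

Answer: True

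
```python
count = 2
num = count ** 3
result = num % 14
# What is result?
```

Answer: 8

Derivation:
Trace (tracking result):
count = 2  # -> count = 2
num = count ** 3  # -> num = 8
result = num % 14  # -> result = 8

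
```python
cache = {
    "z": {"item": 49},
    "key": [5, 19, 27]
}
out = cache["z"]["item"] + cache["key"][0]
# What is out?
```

Trace (tracking out):
cache = {'z': {'item': 49}, 'key': [5, 19, 27]}  # -> cache = {'z': {'item': 49}, 'key': [5, 19, 27]}
out = cache['z']['item'] + cache['key'][0]  # -> out = 54

Answer: 54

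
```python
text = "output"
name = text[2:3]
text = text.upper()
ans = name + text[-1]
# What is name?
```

Answer: 't'

Derivation:
Trace (tracking name):
text = 'output'  # -> text = 'output'
name = text[2:3]  # -> name = 't'
text = text.upper()  # -> text = 'OUTPUT'
ans = name + text[-1]  # -> ans = 'tT'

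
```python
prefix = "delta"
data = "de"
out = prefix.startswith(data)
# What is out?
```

Trace (tracking out):
prefix = 'delta'  # -> prefix = 'delta'
data = 'de'  # -> data = 'de'
out = prefix.startswith(data)  # -> out = True

Answer: True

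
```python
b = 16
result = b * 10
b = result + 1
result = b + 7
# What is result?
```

Trace (tracking result):
b = 16  # -> b = 16
result = b * 10  # -> result = 160
b = result + 1  # -> b = 161
result = b + 7  # -> result = 168

Answer: 168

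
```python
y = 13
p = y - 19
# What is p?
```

Trace (tracking p):
y = 13  # -> y = 13
p = y - 19  # -> p = -6

Answer: -6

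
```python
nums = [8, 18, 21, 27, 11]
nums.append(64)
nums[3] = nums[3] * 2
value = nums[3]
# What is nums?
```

Answer: [8, 18, 21, 54, 11, 64]

Derivation:
Trace (tracking nums):
nums = [8, 18, 21, 27, 11]  # -> nums = [8, 18, 21, 27, 11]
nums.append(64)  # -> nums = [8, 18, 21, 27, 11, 64]
nums[3] = nums[3] * 2  # -> nums = [8, 18, 21, 54, 11, 64]
value = nums[3]  # -> value = 54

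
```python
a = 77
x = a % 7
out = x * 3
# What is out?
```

Answer: 0

Derivation:
Trace (tracking out):
a = 77  # -> a = 77
x = a % 7  # -> x = 0
out = x * 3  # -> out = 0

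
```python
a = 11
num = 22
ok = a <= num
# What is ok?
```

Answer: True

Derivation:
Trace (tracking ok):
a = 11  # -> a = 11
num = 22  # -> num = 22
ok = a <= num  # -> ok = True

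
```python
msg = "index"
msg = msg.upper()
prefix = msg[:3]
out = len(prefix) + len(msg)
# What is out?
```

Answer: 8

Derivation:
Trace (tracking out):
msg = 'index'  # -> msg = 'index'
msg = msg.upper()  # -> msg = 'INDEX'
prefix = msg[:3]  # -> prefix = 'IND'
out = len(prefix) + len(msg)  # -> out = 8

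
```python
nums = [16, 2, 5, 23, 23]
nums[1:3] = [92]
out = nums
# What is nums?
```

Answer: [16, 92, 23, 23]

Derivation:
Trace (tracking nums):
nums = [16, 2, 5, 23, 23]  # -> nums = [16, 2, 5, 23, 23]
nums[1:3] = [92]  # -> nums = [16, 92, 23, 23]
out = nums  # -> out = [16, 92, 23, 23]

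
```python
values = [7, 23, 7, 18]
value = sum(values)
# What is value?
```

Answer: 55

Derivation:
Trace (tracking value):
values = [7, 23, 7, 18]  # -> values = [7, 23, 7, 18]
value = sum(values)  # -> value = 55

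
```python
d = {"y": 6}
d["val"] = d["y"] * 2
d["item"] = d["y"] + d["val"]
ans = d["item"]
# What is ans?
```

Answer: 18

Derivation:
Trace (tracking ans):
d = {'y': 6}  # -> d = {'y': 6}
d['val'] = d['y'] * 2  # -> d = {'y': 6, 'val': 12}
d['item'] = d['y'] + d['val']  # -> d = {'y': 6, 'val': 12, 'item': 18}
ans = d['item']  # -> ans = 18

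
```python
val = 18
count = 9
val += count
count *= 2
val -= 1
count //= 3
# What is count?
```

Answer: 6

Derivation:
Trace (tracking count):
val = 18  # -> val = 18
count = 9  # -> count = 9
val += count  # -> val = 27
count *= 2  # -> count = 18
val -= 1  # -> val = 26
count //= 3  # -> count = 6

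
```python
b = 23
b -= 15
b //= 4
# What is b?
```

Answer: 2

Derivation:
Trace (tracking b):
b = 23  # -> b = 23
b -= 15  # -> b = 8
b //= 4  # -> b = 2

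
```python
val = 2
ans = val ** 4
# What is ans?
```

Trace (tracking ans):
val = 2  # -> val = 2
ans = val ** 4  # -> ans = 16

Answer: 16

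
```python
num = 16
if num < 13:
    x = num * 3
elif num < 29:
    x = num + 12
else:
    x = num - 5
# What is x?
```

Answer: 28

Derivation:
Trace (tracking x):
num = 16  # -> num = 16
if num < 13:  # condition is False
elif num < 29:  # condition is True
    x = num + 12  # -> x = 28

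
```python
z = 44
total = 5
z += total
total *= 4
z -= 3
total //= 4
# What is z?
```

Answer: 46

Derivation:
Trace (tracking z):
z = 44  # -> z = 44
total = 5  # -> total = 5
z += total  # -> z = 49
total *= 4  # -> total = 20
z -= 3  # -> z = 46
total //= 4  # -> total = 5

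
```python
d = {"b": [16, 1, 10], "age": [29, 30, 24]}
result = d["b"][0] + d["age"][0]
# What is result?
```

Answer: 45

Derivation:
Trace (tracking result):
d = {'b': [16, 1, 10], 'age': [29, 30, 24]}  # -> d = {'b': [16, 1, 10], 'age': [29, 30, 24]}
result = d['b'][0] + d['age'][0]  # -> result = 45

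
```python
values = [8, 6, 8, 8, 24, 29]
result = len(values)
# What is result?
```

Trace (tracking result):
values = [8, 6, 8, 8, 24, 29]  # -> values = [8, 6, 8, 8, 24, 29]
result = len(values)  # -> result = 6

Answer: 6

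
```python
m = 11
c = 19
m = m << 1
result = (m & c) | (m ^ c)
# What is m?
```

Trace (tracking m):
m = 11  # -> m = 11
c = 19  # -> c = 19
m = m << 1  # -> m = 22
result = m & c | m ^ c  # -> result = 23

Answer: 22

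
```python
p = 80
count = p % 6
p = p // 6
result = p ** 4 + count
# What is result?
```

Answer: 28563

Derivation:
Trace (tracking result):
p = 80  # -> p = 80
count = p % 6  # -> count = 2
p = p // 6  # -> p = 13
result = p ** 4 + count  # -> result = 28563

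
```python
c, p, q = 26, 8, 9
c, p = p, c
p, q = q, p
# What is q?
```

Trace (tracking q):
c, p, q = (26, 8, 9)  # -> c = 26, p = 8, q = 9
c, p = (p, c)  # -> c = 8, p = 26
p, q = (q, p)  # -> p = 9, q = 26

Answer: 26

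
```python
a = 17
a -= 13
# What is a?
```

Answer: 4

Derivation:
Trace (tracking a):
a = 17  # -> a = 17
a -= 13  # -> a = 4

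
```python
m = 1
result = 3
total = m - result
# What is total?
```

Trace (tracking total):
m = 1  # -> m = 1
result = 3  # -> result = 3
total = m - result  # -> total = -2

Answer: -2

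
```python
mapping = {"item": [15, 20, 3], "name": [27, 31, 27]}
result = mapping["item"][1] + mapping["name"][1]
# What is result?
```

Trace (tracking result):
mapping = {'item': [15, 20, 3], 'name': [27, 31, 27]}  # -> mapping = {'item': [15, 20, 3], 'name': [27, 31, 27]}
result = mapping['item'][1] + mapping['name'][1]  # -> result = 51

Answer: 51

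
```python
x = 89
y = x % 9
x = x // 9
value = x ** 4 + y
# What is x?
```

Answer: 9

Derivation:
Trace (tracking x):
x = 89  # -> x = 89
y = x % 9  # -> y = 8
x = x // 9  # -> x = 9
value = x ** 4 + y  # -> value = 6569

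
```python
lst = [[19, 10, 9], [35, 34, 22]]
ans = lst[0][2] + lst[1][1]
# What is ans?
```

Trace (tracking ans):
lst = [[19, 10, 9], [35, 34, 22]]  # -> lst = [[19, 10, 9], [35, 34, 22]]
ans = lst[0][2] + lst[1][1]  # -> ans = 43

Answer: 43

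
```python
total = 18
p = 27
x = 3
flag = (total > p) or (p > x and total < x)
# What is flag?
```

Trace (tracking flag):
total = 18  # -> total = 18
p = 27  # -> p = 27
x = 3  # -> x = 3
flag = total > p or (p > x and total < x)  # -> flag = False

Answer: False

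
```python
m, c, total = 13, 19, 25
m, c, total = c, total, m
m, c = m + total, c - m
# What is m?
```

Answer: 32

Derivation:
Trace (tracking m):
m, c, total = (13, 19, 25)  # -> m = 13, c = 19, total = 25
m, c, total = (c, total, m)  # -> m = 19, c = 25, total = 13
m, c = (m + total, c - m)  # -> m = 32, c = 6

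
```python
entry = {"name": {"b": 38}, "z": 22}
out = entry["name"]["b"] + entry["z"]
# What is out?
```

Answer: 60

Derivation:
Trace (tracking out):
entry = {'name': {'b': 38}, 'z': 22}  # -> entry = {'name': {'b': 38}, 'z': 22}
out = entry['name']['b'] + entry['z']  # -> out = 60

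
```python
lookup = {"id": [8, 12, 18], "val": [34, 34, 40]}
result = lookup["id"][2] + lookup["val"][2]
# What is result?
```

Answer: 58

Derivation:
Trace (tracking result):
lookup = {'id': [8, 12, 18], 'val': [34, 34, 40]}  # -> lookup = {'id': [8, 12, 18], 'val': [34, 34, 40]}
result = lookup['id'][2] + lookup['val'][2]  # -> result = 58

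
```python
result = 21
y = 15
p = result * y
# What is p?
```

Answer: 315

Derivation:
Trace (tracking p):
result = 21  # -> result = 21
y = 15  # -> y = 15
p = result * y  # -> p = 315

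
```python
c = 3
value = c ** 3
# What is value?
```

Trace (tracking value):
c = 3  # -> c = 3
value = c ** 3  # -> value = 27

Answer: 27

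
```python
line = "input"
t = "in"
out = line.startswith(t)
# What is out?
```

Answer: True

Derivation:
Trace (tracking out):
line = 'input'  # -> line = 'input'
t = 'in'  # -> t = 'in'
out = line.startswith(t)  # -> out = True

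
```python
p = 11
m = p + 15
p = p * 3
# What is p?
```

Answer: 33

Derivation:
Trace (tracking p):
p = 11  # -> p = 11
m = p + 15  # -> m = 26
p = p * 3  # -> p = 33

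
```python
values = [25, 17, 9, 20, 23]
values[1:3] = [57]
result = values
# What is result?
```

Answer: [25, 57, 20, 23]

Derivation:
Trace (tracking result):
values = [25, 17, 9, 20, 23]  # -> values = [25, 17, 9, 20, 23]
values[1:3] = [57]  # -> values = [25, 57, 20, 23]
result = values  # -> result = [25, 57, 20, 23]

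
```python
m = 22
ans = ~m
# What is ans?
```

Answer: -23

Derivation:
Trace (tracking ans):
m = 22  # -> m = 22
ans = ~m  # -> ans = -23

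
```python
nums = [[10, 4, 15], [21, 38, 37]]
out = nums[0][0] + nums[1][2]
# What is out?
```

Trace (tracking out):
nums = [[10, 4, 15], [21, 38, 37]]  # -> nums = [[10, 4, 15], [21, 38, 37]]
out = nums[0][0] + nums[1][2]  # -> out = 47

Answer: 47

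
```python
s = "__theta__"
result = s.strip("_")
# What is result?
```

Answer: 'theta'

Derivation:
Trace (tracking result):
s = '__theta__'  # -> s = '__theta__'
result = s.strip('_')  # -> result = 'theta'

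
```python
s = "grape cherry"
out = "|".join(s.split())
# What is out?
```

Answer: 'grape|cherry'

Derivation:
Trace (tracking out):
s = 'grape cherry'  # -> s = 'grape cherry'
out = '|'.join(s.split())  # -> out = 'grape|cherry'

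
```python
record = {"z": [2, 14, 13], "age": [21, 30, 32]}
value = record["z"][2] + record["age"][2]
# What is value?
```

Trace (tracking value):
record = {'z': [2, 14, 13], 'age': [21, 30, 32]}  # -> record = {'z': [2, 14, 13], 'age': [21, 30, 32]}
value = record['z'][2] + record['age'][2]  # -> value = 45

Answer: 45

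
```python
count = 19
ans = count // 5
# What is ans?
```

Trace (tracking ans):
count = 19  # -> count = 19
ans = count // 5  # -> ans = 3

Answer: 3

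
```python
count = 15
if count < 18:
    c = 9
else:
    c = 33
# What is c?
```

Trace (tracking c):
count = 15  # -> count = 15
if count < 18:  # condition is True
    c = 9  # -> c = 9

Answer: 9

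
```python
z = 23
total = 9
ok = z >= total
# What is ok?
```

Trace (tracking ok):
z = 23  # -> z = 23
total = 9  # -> total = 9
ok = z >= total  # -> ok = True

Answer: True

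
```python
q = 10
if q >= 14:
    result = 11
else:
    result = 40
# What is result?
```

Trace (tracking result):
q = 10  # -> q = 10
if q >= 14:  # condition is False
else:
    result = 40  # -> result = 40

Answer: 40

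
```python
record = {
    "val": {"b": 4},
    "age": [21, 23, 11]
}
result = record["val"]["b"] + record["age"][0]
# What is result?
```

Answer: 25

Derivation:
Trace (tracking result):
record = {'val': {'b': 4}, 'age': [21, 23, 11]}  # -> record = {'val': {'b': 4}, 'age': [21, 23, 11]}
result = record['val']['b'] + record['age'][0]  # -> result = 25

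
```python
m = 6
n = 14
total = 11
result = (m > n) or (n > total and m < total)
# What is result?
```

Answer: True

Derivation:
Trace (tracking result):
m = 6  # -> m = 6
n = 14  # -> n = 14
total = 11  # -> total = 11
result = m > n or (n > total and m < total)  # -> result = True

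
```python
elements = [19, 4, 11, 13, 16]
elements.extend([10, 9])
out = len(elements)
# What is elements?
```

Answer: [19, 4, 11, 13, 16, 10, 9]

Derivation:
Trace (tracking elements):
elements = [19, 4, 11, 13, 16]  # -> elements = [19, 4, 11, 13, 16]
elements.extend([10, 9])  # -> elements = [19, 4, 11, 13, 16, 10, 9]
out = len(elements)  # -> out = 7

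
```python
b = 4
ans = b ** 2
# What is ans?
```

Answer: 16

Derivation:
Trace (tracking ans):
b = 4  # -> b = 4
ans = b ** 2  # -> ans = 16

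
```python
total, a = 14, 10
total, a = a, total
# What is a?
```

Answer: 14

Derivation:
Trace (tracking a):
total, a = (14, 10)  # -> total = 14, a = 10
total, a = (a, total)  # -> total = 10, a = 14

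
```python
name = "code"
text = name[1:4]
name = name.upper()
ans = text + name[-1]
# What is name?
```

Trace (tracking name):
name = 'code'  # -> name = 'code'
text = name[1:4]  # -> text = 'ode'
name = name.upper()  # -> name = 'CODE'
ans = text + name[-1]  # -> ans = 'odeE'

Answer: 'CODE'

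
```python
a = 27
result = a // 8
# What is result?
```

Trace (tracking result):
a = 27  # -> a = 27
result = a // 8  # -> result = 3

Answer: 3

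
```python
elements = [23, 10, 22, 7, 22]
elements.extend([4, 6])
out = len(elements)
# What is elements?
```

Trace (tracking elements):
elements = [23, 10, 22, 7, 22]  # -> elements = [23, 10, 22, 7, 22]
elements.extend([4, 6])  # -> elements = [23, 10, 22, 7, 22, 4, 6]
out = len(elements)  # -> out = 7

Answer: [23, 10, 22, 7, 22, 4, 6]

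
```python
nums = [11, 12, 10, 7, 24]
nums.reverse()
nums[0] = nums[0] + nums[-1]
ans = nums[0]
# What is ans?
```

Answer: 35

Derivation:
Trace (tracking ans):
nums = [11, 12, 10, 7, 24]  # -> nums = [11, 12, 10, 7, 24]
nums.reverse()  # -> nums = [24, 7, 10, 12, 11]
nums[0] = nums[0] + nums[-1]  # -> nums = [35, 7, 10, 12, 11]
ans = nums[0]  # -> ans = 35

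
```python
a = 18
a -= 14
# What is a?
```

Answer: 4

Derivation:
Trace (tracking a):
a = 18  # -> a = 18
a -= 14  # -> a = 4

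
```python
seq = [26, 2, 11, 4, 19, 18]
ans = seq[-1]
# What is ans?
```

Trace (tracking ans):
seq = [26, 2, 11, 4, 19, 18]  # -> seq = [26, 2, 11, 4, 19, 18]
ans = seq[-1]  # -> ans = 18

Answer: 18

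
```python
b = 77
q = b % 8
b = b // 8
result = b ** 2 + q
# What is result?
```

Trace (tracking result):
b = 77  # -> b = 77
q = b % 8  # -> q = 5
b = b // 8  # -> b = 9
result = b ** 2 + q  # -> result = 86

Answer: 86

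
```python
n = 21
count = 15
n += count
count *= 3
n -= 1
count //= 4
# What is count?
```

Answer: 11

Derivation:
Trace (tracking count):
n = 21  # -> n = 21
count = 15  # -> count = 15
n += count  # -> n = 36
count *= 3  # -> count = 45
n -= 1  # -> n = 35
count //= 4  # -> count = 11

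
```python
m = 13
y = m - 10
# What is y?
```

Answer: 3

Derivation:
Trace (tracking y):
m = 13  # -> m = 13
y = m - 10  # -> y = 3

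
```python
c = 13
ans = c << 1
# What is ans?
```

Trace (tracking ans):
c = 13  # -> c = 13
ans = c << 1  # -> ans = 26

Answer: 26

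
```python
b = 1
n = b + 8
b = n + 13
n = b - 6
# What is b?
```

Trace (tracking b):
b = 1  # -> b = 1
n = b + 8  # -> n = 9
b = n + 13  # -> b = 22
n = b - 6  # -> n = 16

Answer: 22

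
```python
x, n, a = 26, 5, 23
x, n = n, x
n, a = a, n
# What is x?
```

Answer: 5

Derivation:
Trace (tracking x):
x, n, a = (26, 5, 23)  # -> x = 26, n = 5, a = 23
x, n = (n, x)  # -> x = 5, n = 26
n, a = (a, n)  # -> n = 23, a = 26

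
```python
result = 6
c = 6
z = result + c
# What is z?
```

Answer: 12

Derivation:
Trace (tracking z):
result = 6  # -> result = 6
c = 6  # -> c = 6
z = result + c  # -> z = 12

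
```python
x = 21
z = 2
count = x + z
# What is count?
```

Answer: 23

Derivation:
Trace (tracking count):
x = 21  # -> x = 21
z = 2  # -> z = 2
count = x + z  # -> count = 23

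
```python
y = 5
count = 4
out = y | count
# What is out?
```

Answer: 5

Derivation:
Trace (tracking out):
y = 5  # -> y = 5
count = 4  # -> count = 4
out = y | count  # -> out = 5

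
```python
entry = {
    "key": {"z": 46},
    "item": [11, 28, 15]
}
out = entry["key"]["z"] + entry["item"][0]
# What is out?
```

Answer: 57

Derivation:
Trace (tracking out):
entry = {'key': {'z': 46}, 'item': [11, 28, 15]}  # -> entry = {'key': {'z': 46}, 'item': [11, 28, 15]}
out = entry['key']['z'] + entry['item'][0]  # -> out = 57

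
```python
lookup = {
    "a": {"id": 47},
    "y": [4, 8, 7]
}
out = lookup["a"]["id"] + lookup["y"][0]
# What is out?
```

Trace (tracking out):
lookup = {'a': {'id': 47}, 'y': [4, 8, 7]}  # -> lookup = {'a': {'id': 47}, 'y': [4, 8, 7]}
out = lookup['a']['id'] + lookup['y'][0]  # -> out = 51

Answer: 51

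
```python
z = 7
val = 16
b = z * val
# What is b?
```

Trace (tracking b):
z = 7  # -> z = 7
val = 16  # -> val = 16
b = z * val  # -> b = 112

Answer: 112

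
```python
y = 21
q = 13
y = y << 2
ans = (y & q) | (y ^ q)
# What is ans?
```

Answer: 93

Derivation:
Trace (tracking ans):
y = 21  # -> y = 21
q = 13  # -> q = 13
y = y << 2  # -> y = 84
ans = y & q | y ^ q  # -> ans = 93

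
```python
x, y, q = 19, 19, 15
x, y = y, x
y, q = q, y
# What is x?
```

Answer: 19

Derivation:
Trace (tracking x):
x, y, q = (19, 19, 15)  # -> x = 19, y = 19, q = 15
x, y = (y, x)  # -> x = 19, y = 19
y, q = (q, y)  # -> y = 15, q = 19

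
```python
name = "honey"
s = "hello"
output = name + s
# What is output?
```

Trace (tracking output):
name = 'honey'  # -> name = 'honey'
s = 'hello'  # -> s = 'hello'
output = name + s  # -> output = 'honeyhello'

Answer: 'honeyhello'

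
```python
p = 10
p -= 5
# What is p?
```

Trace (tracking p):
p = 10  # -> p = 10
p -= 5  # -> p = 5

Answer: 5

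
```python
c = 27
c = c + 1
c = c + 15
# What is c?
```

Trace (tracking c):
c = 27  # -> c = 27
c = c + 1  # -> c = 28
c = c + 15  # -> c = 43

Answer: 43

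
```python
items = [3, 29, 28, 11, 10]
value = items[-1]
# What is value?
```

Answer: 10

Derivation:
Trace (tracking value):
items = [3, 29, 28, 11, 10]  # -> items = [3, 29, 28, 11, 10]
value = items[-1]  # -> value = 10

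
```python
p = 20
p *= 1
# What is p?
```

Answer: 20

Derivation:
Trace (tracking p):
p = 20  # -> p = 20
p *= 1  # -> p = 20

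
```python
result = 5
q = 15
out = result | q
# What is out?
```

Trace (tracking out):
result = 5  # -> result = 5
q = 15  # -> q = 15
out = result | q  # -> out = 15

Answer: 15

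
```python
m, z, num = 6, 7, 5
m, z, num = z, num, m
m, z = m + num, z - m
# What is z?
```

Answer: -2

Derivation:
Trace (tracking z):
m, z, num = (6, 7, 5)  # -> m = 6, z = 7, num = 5
m, z, num = (z, num, m)  # -> m = 7, z = 5, num = 6
m, z = (m + num, z - m)  # -> m = 13, z = -2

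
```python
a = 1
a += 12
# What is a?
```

Trace (tracking a):
a = 1  # -> a = 1
a += 12  # -> a = 13

Answer: 13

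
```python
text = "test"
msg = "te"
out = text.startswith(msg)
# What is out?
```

Trace (tracking out):
text = 'test'  # -> text = 'test'
msg = 'te'  # -> msg = 'te'
out = text.startswith(msg)  # -> out = True

Answer: True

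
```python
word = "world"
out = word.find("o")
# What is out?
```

Answer: 1

Derivation:
Trace (tracking out):
word = 'world'  # -> word = 'world'
out = word.find('o')  # -> out = 1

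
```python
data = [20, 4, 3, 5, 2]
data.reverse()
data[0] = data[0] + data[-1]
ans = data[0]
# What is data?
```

Answer: [22, 5, 3, 4, 20]

Derivation:
Trace (tracking data):
data = [20, 4, 3, 5, 2]  # -> data = [20, 4, 3, 5, 2]
data.reverse()  # -> data = [2, 5, 3, 4, 20]
data[0] = data[0] + data[-1]  # -> data = [22, 5, 3, 4, 20]
ans = data[0]  # -> ans = 22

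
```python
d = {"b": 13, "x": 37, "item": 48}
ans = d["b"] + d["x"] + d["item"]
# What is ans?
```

Answer: 98

Derivation:
Trace (tracking ans):
d = {'b': 13, 'x': 37, 'item': 48}  # -> d = {'b': 13, 'x': 37, 'item': 48}
ans = d['b'] + d['x'] + d['item']  # -> ans = 98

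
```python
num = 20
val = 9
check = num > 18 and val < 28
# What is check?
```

Answer: True

Derivation:
Trace (tracking check):
num = 20  # -> num = 20
val = 9  # -> val = 9
check = num > 18 and val < 28  # -> check = True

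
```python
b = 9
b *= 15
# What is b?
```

Answer: 135

Derivation:
Trace (tracking b):
b = 9  # -> b = 9
b *= 15  # -> b = 135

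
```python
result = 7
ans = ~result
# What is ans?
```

Trace (tracking ans):
result = 7  # -> result = 7
ans = ~result  # -> ans = -8

Answer: -8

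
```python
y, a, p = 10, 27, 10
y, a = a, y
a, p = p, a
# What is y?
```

Trace (tracking y):
y, a, p = (10, 27, 10)  # -> y = 10, a = 27, p = 10
y, a = (a, y)  # -> y = 27, a = 10
a, p = (p, a)  # -> a = 10, p = 10

Answer: 27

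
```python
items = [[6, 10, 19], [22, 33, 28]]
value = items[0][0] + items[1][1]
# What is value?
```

Trace (tracking value):
items = [[6, 10, 19], [22, 33, 28]]  # -> items = [[6, 10, 19], [22, 33, 28]]
value = items[0][0] + items[1][1]  # -> value = 39

Answer: 39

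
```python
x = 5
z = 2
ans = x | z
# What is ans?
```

Trace (tracking ans):
x = 5  # -> x = 5
z = 2  # -> z = 2
ans = x | z  # -> ans = 7

Answer: 7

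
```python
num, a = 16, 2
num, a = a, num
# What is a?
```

Answer: 16

Derivation:
Trace (tracking a):
num, a = (16, 2)  # -> num = 16, a = 2
num, a = (a, num)  # -> num = 2, a = 16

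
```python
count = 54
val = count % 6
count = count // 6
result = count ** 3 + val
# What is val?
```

Answer: 0

Derivation:
Trace (tracking val):
count = 54  # -> count = 54
val = count % 6  # -> val = 0
count = count // 6  # -> count = 9
result = count ** 3 + val  # -> result = 729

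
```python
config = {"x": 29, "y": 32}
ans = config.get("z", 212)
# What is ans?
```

Answer: 212

Derivation:
Trace (tracking ans):
config = {'x': 29, 'y': 32}  # -> config = {'x': 29, 'y': 32}
ans = config.get('z', 212)  # -> ans = 212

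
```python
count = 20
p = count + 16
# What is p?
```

Trace (tracking p):
count = 20  # -> count = 20
p = count + 16  # -> p = 36

Answer: 36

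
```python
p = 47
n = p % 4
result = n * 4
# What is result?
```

Trace (tracking result):
p = 47  # -> p = 47
n = p % 4  # -> n = 3
result = n * 4  # -> result = 12

Answer: 12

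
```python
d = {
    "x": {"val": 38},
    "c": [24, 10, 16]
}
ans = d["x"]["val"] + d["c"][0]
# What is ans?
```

Answer: 62

Derivation:
Trace (tracking ans):
d = {'x': {'val': 38}, 'c': [24, 10, 16]}  # -> d = {'x': {'val': 38}, 'c': [24, 10, 16]}
ans = d['x']['val'] + d['c'][0]  # -> ans = 62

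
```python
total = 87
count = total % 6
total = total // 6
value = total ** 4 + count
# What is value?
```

Answer: 38419

Derivation:
Trace (tracking value):
total = 87  # -> total = 87
count = total % 6  # -> count = 3
total = total // 6  # -> total = 14
value = total ** 4 + count  # -> value = 38419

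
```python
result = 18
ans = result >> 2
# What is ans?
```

Answer: 4

Derivation:
Trace (tracking ans):
result = 18  # -> result = 18
ans = result >> 2  # -> ans = 4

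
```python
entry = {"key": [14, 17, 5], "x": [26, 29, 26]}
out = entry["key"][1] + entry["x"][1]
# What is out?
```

Trace (tracking out):
entry = {'key': [14, 17, 5], 'x': [26, 29, 26]}  # -> entry = {'key': [14, 17, 5], 'x': [26, 29, 26]}
out = entry['key'][1] + entry['x'][1]  # -> out = 46

Answer: 46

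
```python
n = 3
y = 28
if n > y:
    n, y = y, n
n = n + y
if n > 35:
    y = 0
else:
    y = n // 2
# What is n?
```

Trace (tracking n):
n = 3  # -> n = 3
y = 28  # -> y = 28
if n > y:  # condition is False
n = n + y  # -> n = 31
if n > 35:  # condition is False
else:
    y = n // 2  # -> y = 15

Answer: 31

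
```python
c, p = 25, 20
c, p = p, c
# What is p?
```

Trace (tracking p):
c, p = (25, 20)  # -> c = 25, p = 20
c, p = (p, c)  # -> c = 20, p = 25

Answer: 25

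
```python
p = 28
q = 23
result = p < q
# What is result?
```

Trace (tracking result):
p = 28  # -> p = 28
q = 23  # -> q = 23
result = p < q  # -> result = False

Answer: False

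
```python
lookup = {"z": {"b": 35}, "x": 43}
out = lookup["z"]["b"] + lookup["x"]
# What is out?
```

Trace (tracking out):
lookup = {'z': {'b': 35}, 'x': 43}  # -> lookup = {'z': {'b': 35}, 'x': 43}
out = lookup['z']['b'] + lookup['x']  # -> out = 78

Answer: 78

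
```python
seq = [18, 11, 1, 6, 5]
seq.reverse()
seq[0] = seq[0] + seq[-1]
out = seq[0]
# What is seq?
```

Trace (tracking seq):
seq = [18, 11, 1, 6, 5]  # -> seq = [18, 11, 1, 6, 5]
seq.reverse()  # -> seq = [5, 6, 1, 11, 18]
seq[0] = seq[0] + seq[-1]  # -> seq = [23, 6, 1, 11, 18]
out = seq[0]  # -> out = 23

Answer: [23, 6, 1, 11, 18]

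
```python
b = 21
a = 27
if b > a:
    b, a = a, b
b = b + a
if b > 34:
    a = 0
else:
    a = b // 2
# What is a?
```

Answer: 0

Derivation:
Trace (tracking a):
b = 21  # -> b = 21
a = 27  # -> a = 27
if b > a:  # condition is False
b = b + a  # -> b = 48
if b > 34:  # condition is True
    a = 0  # -> a = 0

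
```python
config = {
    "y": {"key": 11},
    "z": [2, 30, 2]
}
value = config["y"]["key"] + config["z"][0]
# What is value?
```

Answer: 13

Derivation:
Trace (tracking value):
config = {'y': {'key': 11}, 'z': [2, 30, 2]}  # -> config = {'y': {'key': 11}, 'z': [2, 30, 2]}
value = config['y']['key'] + config['z'][0]  # -> value = 13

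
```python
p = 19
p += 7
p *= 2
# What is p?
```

Answer: 52

Derivation:
Trace (tracking p):
p = 19  # -> p = 19
p += 7  # -> p = 26
p *= 2  # -> p = 52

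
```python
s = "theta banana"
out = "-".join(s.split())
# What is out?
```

Trace (tracking out):
s = 'theta banana'  # -> s = 'theta banana'
out = '-'.join(s.split())  # -> out = 'theta-banana'

Answer: 'theta-banana'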